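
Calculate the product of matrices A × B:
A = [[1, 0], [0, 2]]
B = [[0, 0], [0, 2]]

Matrix multiplication:
C[0][0] = 1×0 + 0×0 = 0
C[0][1] = 1×0 + 0×2 = 0
C[1][0] = 0×0 + 2×0 = 0
C[1][1] = 0×0 + 2×2 = 4
Result: [[0, 0], [0, 4]]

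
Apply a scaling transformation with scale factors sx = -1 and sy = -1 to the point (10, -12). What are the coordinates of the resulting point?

Scaling matrix:
[[-1, 0], [0, -1]]
Result: (10 × -1, -12 × -1) = (-10, 12)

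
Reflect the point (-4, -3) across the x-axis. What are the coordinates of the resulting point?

Reflection across x-axis: (-4, -3) → (-4, 3)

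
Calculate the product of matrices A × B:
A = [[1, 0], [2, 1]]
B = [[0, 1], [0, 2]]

Matrix multiplication:
C[0][0] = 1×0 + 0×0 = 0
C[0][1] = 1×1 + 0×2 = 1
C[1][0] = 2×0 + 1×0 = 0
C[1][1] = 2×1 + 1×2 = 4
Result: [[0, 1], [0, 4]]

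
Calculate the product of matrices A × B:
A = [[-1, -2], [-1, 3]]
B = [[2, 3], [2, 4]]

Matrix multiplication:
C[0][0] = -1×2 + -2×2 = -6
C[0][1] = -1×3 + -2×4 = -11
C[1][0] = -1×2 + 3×2 = 4
C[1][1] = -1×3 + 3×4 = 9
Result: [[-6, -11], [4, 9]]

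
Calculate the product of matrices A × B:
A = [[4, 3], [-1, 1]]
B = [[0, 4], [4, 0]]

Matrix multiplication:
C[0][0] = 4×0 + 3×4 = 12
C[0][1] = 4×4 + 3×0 = 16
C[1][0] = -1×0 + 1×4 = 4
C[1][1] = -1×4 + 1×0 = -4
Result: [[12, 16], [4, -4]]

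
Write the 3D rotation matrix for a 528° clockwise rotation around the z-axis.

Rotation matrix for clockwise 528° around z-axis:
A clockwise rotation by 528° is a counterclockwise rotation by -528°.
cos(-528°) = -0.9781, sin(-528°) = -0.2079
Result: [[-0.9781, 0.2079, 0], [-0.2079, -0.9781, 0], [0, 0, 1]]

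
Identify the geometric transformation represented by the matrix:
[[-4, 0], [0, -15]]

This matrix represents: non-uniform scaling by sx = -4, sy = -15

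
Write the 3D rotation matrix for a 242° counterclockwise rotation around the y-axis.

Rotation matrix for counterclockwise 242° around y-axis:
cos(242°) = -0.4695, sin(242°) = -0.8829
Result: [[-0.4695, 0, -0.8829], [0, 1, 0], [0.8829, 0, -0.4695]]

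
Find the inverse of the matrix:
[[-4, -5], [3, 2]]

For [[a,b],[c,d]], inverse = (1/det)·[[d,-b],[-c,a]]
det = (-4)(2) - (-5)(3) = -8 - -15 = 7
Inverse = (1/7)·[[2, 5], [-3, -4]]
= [[2/7, 5/7], [-3/7, -4/7]]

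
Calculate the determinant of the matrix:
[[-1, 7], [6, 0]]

For a 2×2 matrix [[a, b], [c, d]], det = ad - bc
det = (-1)(0) - (7)(6) = 0 - 42 = -42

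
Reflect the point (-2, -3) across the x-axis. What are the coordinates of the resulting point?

Reflection across x-axis: (-2, -3) → (-2, 3)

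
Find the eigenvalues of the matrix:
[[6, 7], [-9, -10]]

Characteristic equation: det(A - λI) = 0
λ² - (trace)λ + (det) = 0
trace = 6 + -10 = -4, det = (6)(-10) - (7)(-9) = 3
λ² - (-4)λ + (3) = 0
λ = (-4 ± √((-4)² - 4·(3))) / 2 = (-4 ± √4) / 2
Solving: λ = -3, -1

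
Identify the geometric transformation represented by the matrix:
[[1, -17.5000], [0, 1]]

This matrix represents: horizontal shear with factor -17.5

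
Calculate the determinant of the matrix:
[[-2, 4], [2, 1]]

For a 2×2 matrix [[a, b], [c, d]], det = ad - bc
det = (-2)(1) - (4)(2) = -2 - 8 = -10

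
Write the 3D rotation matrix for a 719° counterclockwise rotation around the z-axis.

Rotation matrix for counterclockwise 719° around z-axis:
cos(719°) = 0.9998, sin(719°) = -0.0175
Result: [[0.9998, 0.0175, 0], [-0.0175, 0.9998, 0], [0, 0, 1]]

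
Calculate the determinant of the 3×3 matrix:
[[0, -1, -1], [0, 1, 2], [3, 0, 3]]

Expansion along first row:
det = 0·det([[1,2],[0,3]]) - -1·det([[0,2],[3,3]]) + -1·det([[0,1],[3,0]])
    = 0·(1·3 - 2·0) - -1·(0·3 - 2·3) + -1·(0·0 - 1·3)
    = 0·3 - -1·-6 + -1·-3
    = 0 + -6 + 3 = -3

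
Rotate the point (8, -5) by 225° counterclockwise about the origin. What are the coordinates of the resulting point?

Rotation matrix for 225°: [[cos 225°, -sin 225°], [sin 225°, cos 225°]] ≈ [[-0.707107, 0.707107], [-0.707107, -0.707107]]
[[-0.707107, 0.707107], [-0.707107, -0.707107]] × [8, -5]ᵀ ≈ [-9.1924, -2.1213]ᵀ
Result: (-9.1924, -2.1213)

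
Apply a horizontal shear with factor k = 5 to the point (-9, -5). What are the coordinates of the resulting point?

Shear matrix for horizontal shear with factor k = 5:
[[1, 5], [0, 1]]
Result: (-9, -5) → (-34, -5)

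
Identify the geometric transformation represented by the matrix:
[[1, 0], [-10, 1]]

This matrix represents: vertical shear with factor -10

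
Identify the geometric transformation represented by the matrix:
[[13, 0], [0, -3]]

This matrix represents: non-uniform scaling by sx = 13, sy = -3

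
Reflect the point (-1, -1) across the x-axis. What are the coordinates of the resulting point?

Reflection across x-axis: (-1, -1) → (-1, 1)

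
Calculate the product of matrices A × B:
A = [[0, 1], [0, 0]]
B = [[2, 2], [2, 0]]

Matrix multiplication:
C[0][0] = 0×2 + 1×2 = 2
C[0][1] = 0×2 + 1×0 = 0
C[1][0] = 0×2 + 0×2 = 0
C[1][1] = 0×2 + 0×0 = 0
Result: [[2, 0], [0, 0]]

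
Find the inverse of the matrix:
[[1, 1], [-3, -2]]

For [[a,b],[c,d]], inverse = (1/det)·[[d,-b],[-c,a]]
det = (1)(-2) - (1)(-3) = -2 - -3 = 1
Inverse = [[-2, -1], [3, 1]]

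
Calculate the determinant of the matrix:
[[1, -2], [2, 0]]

For a 2×2 matrix [[a, b], [c, d]], det = ad - bc
det = (1)(0) - (-2)(2) = 0 - -4 = 4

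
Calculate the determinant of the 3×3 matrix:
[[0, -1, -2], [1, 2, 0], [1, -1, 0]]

Expansion along first row:
det = 0·det([[2,0],[-1,0]]) - -1·det([[1,0],[1,0]]) + -2·det([[1,2],[1,-1]])
    = 0·(2·0 - 0·-1) - -1·(1·0 - 0·1) + -2·(1·-1 - 2·1)
    = 0·0 - -1·0 + -2·-3
    = 0 + 0 + 6 = 6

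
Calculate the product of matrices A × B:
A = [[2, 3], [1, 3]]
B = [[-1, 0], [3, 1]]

Matrix multiplication:
C[0][0] = 2×-1 + 3×3 = 7
C[0][1] = 2×0 + 3×1 = 3
C[1][0] = 1×-1 + 3×3 = 8
C[1][1] = 1×0 + 3×1 = 3
Result: [[7, 3], [8, 3]]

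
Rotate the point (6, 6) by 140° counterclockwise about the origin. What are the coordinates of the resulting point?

Rotation matrix for 140°: [[cos 140°, -sin 140°], [sin 140°, cos 140°]] ≈ [[-0.766044, -0.642788], [0.642788, -0.766044]]
[[-0.766044, -0.642788], [0.642788, -0.766044]] × [6, 6]ᵀ ≈ [-8.4530, -0.7395]ᵀ
Result: (-8.4530, -0.7395)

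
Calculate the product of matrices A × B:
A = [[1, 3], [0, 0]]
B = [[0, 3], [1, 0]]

Matrix multiplication:
C[0][0] = 1×0 + 3×1 = 3
C[0][1] = 1×3 + 3×0 = 3
C[1][0] = 0×0 + 0×1 = 0
C[1][1] = 0×3 + 0×0 = 0
Result: [[3, 3], [0, 0]]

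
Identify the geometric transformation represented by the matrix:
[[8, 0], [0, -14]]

This matrix represents: non-uniform scaling by sx = 8, sy = -14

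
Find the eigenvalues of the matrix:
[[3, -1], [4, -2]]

Characteristic equation: det(A - λI) = 0
λ² - (trace)λ + (det) = 0
trace = 3 + -2 = 1, det = (3)(-2) - (-1)(4) = -2
λ² - (1)λ + (-2) = 0
λ = (1 ± √((1)² - 4·(-2))) / 2 = (1 ± √9) / 2
Solving: λ = -1, 2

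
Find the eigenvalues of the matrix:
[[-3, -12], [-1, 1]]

Characteristic equation: det(A - λI) = 0
λ² - (trace)λ + (det) = 0
trace = -3 + 1 = -2, det = (-3)(1) - (-12)(-1) = -15
λ² - (-2)λ + (-15) = 0
λ = (-2 ± √((-2)² - 4·(-15))) / 2 = (-2 ± √64) / 2
Solving: λ = -5, 3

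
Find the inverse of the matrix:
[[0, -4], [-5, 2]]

For [[a,b],[c,d]], inverse = (1/det)·[[d,-b],[-c,a]]
det = (0)(2) - (-4)(-5) = 0 - 20 = -20
Inverse = (1/-20)·[[2, 4], [5, 0]]
= [[-1/10, -1/5], [-1/4, 0]]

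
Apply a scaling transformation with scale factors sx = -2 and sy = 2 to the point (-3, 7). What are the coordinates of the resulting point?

Scaling matrix:
[[-2, 0], [0, 2]]
Result: (-3 × -2, 7 × 2) = (6, 14)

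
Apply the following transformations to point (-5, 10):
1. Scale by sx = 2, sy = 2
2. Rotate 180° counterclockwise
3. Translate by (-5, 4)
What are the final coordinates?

Step 1: Scale → (-10, 20)
Step 2: Rotate 180° → (10, -20)
Step 3: Translate → (5, -16)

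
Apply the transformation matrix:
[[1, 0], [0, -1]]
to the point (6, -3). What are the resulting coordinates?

Matrix multiplication:
[[1, 0], [0, -1]] × [6, -3]ᵀ
= [(1)(6) + (0)(-3), (0)(6) + (-1)(-3)]ᵀ
= [6, 3]ᵀ
Result: (6, 3)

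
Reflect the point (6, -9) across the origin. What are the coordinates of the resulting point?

Reflection across origin: (6, -9) → (-6, 9)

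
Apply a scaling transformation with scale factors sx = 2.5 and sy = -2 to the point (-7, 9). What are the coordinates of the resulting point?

Scaling matrix:
[[2.50, 0], [0, -2]]
Result: (-7 × 2.5, 9 × -2) = (-17.5, -18)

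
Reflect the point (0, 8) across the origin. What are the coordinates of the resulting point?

Reflection across origin: (0, 8) → (0, -8)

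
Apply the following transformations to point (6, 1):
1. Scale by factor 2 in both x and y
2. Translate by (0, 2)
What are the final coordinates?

Step 1: Scale (6, 1) by 2 → (12, 2)
Step 2: Translate by (0, 2) → (12, 4)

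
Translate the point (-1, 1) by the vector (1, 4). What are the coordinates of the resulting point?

Translation by (1, 4) (homogeneous matrix [[1, 0, 1], [0, 1, 4], [0, 0, 1]]):
x' = -1 + 1 = 0
y' = 1 + 4 = 5
Result: (0, 5)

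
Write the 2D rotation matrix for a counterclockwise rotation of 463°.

Rotation matrix formula: [[cos θ, -sin θ], [sin θ, cos θ]]
For θ = 463°:
cos(463°) = -0.2250
sin(463°) = 0.9744
Result: [[-0.2250, -0.9744], [0.9744, -0.2250]]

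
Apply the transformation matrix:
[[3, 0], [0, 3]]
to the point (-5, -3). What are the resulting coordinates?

Matrix multiplication:
[[3, 0], [0, 3]] × [-5, -3]ᵀ
= [(3)(-5) + (0)(-3), (0)(-5) + (3)(-3)]ᵀ
= [-15, -9]ᵀ
Result: (-15, -9)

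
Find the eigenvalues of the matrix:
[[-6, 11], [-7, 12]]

Characteristic equation: det(A - λI) = 0
λ² - (trace)λ + (det) = 0
trace = -6 + 12 = 6, det = (-6)(12) - (11)(-7) = 5
λ² - (6)λ + (5) = 0
λ = (6 ± √((6)² - 4·(5))) / 2 = (6 ± √16) / 2
Solving: λ = 1, 5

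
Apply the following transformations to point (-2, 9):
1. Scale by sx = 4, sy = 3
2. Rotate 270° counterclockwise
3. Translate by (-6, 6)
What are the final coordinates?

Step 1: Scale → (-8, 27)
Step 2: Rotate 270° → (27, 8)
Step 3: Translate → (21, 14)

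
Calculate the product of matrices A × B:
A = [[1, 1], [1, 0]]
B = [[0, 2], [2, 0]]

Matrix multiplication:
C[0][0] = 1×0 + 1×2 = 2
C[0][1] = 1×2 + 1×0 = 2
C[1][0] = 1×0 + 0×2 = 0
C[1][1] = 1×2 + 0×0 = 2
Result: [[2, 2], [0, 2]]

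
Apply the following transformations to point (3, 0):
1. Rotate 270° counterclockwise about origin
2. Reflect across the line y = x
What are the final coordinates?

Step 1: Rotate 270° → (0, -3)
Step 2: Reflect across line y = x → (-3, 0)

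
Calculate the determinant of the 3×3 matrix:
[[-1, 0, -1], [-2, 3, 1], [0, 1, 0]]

Expansion along first row:
det = -1·det([[3,1],[1,0]]) - 0·det([[-2,1],[0,0]]) + -1·det([[-2,3],[0,1]])
    = -1·(3·0 - 1·1) - 0·(-2·0 - 1·0) + -1·(-2·1 - 3·0)
    = -1·-1 - 0·0 + -1·-2
    = 1 + 0 + 2 = 3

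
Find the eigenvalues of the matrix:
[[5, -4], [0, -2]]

Characteristic equation: det(A - λI) = 0
λ² - (trace)λ + (det) = 0
trace = 5 + -2 = 3, det = (5)(-2) - (-4)(0) = -10
λ² - (3)λ + (-10) = 0
λ = (3 ± √((3)² - 4·(-10))) / 2 = (3 ± √49) / 2
Solving: λ = -2, 5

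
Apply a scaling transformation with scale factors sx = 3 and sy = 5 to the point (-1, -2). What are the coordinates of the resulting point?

Scaling matrix:
[[3, 0], [0, 5]]
Result: (-1 × 3, -2 × 5) = (-3, -10)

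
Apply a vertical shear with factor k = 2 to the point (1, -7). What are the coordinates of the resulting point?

Shear matrix for vertical shear with factor k = 2:
[[1, 0], [2, 1]]
Result: (1, -7) → (1, -5)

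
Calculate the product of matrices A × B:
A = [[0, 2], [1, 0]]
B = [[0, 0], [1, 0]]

Matrix multiplication:
C[0][0] = 0×0 + 2×1 = 2
C[0][1] = 0×0 + 2×0 = 0
C[1][0] = 1×0 + 0×1 = 0
C[1][1] = 1×0 + 0×0 = 0
Result: [[2, 0], [0, 0]]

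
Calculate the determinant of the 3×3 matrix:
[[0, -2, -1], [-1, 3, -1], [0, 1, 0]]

Expansion along first row:
det = 0·det([[3,-1],[1,0]]) - -2·det([[-1,-1],[0,0]]) + -1·det([[-1,3],[0,1]])
    = 0·(3·0 - -1·1) - -2·(-1·0 - -1·0) + -1·(-1·1 - 3·0)
    = 0·1 - -2·0 + -1·-1
    = 0 + 0 + 1 = 1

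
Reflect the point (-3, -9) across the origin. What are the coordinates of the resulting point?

Reflection across origin: (-3, -9) → (3, 9)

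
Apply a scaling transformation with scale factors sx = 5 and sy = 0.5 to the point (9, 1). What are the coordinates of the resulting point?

Scaling matrix:
[[5, 0], [0, 0.50]]
Result: (9 × 5, 1 × 0.5) = (45, 0.5)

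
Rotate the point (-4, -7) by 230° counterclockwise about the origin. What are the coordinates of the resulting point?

Rotation matrix for 230°: [[cos 230°, -sin 230°], [sin 230°, cos 230°]] ≈ [[-0.642788, 0.766044], [-0.766044, -0.642788]]
[[-0.642788, 0.766044], [-0.766044, -0.642788]] × [-4, -7]ᵀ ≈ [-2.7912, 7.5637]ᵀ
Result: (-2.7912, 7.5637)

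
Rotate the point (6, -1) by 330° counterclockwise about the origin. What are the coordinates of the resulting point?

Rotation matrix for 330°: [[cos 330°, -sin 330°], [sin 330°, cos 330°]] ≈ [[0.866025, 0.500000], [-0.500000, 0.866025]]
[[0.866025, 0.500000], [-0.500000, 0.866025]] × [6, -1]ᵀ ≈ [4.6962, -3.8660]ᵀ
Result: (4.6962, -3.8660)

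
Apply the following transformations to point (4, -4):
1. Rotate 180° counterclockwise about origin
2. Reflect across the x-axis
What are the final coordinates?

Step 1: Rotate 180° → (-4, 4)
Step 2: Reflect across x-axis → (-4, -4)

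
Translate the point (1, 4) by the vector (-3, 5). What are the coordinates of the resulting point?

Translation by (-3, 5) (homogeneous matrix [[1, 0, -3], [0, 1, 5], [0, 0, 1]]):
x' = 1 + -3 = -2
y' = 4 + 5 = 9
Result: (-2, 9)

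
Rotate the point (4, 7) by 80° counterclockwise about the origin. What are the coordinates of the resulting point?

Rotation matrix for 80°: [[cos 80°, -sin 80°], [sin 80°, cos 80°]] ≈ [[0.173648, -0.984808], [0.984808, 0.173648]]
[[0.173648, -0.984808], [0.984808, 0.173648]] × [4, 7]ᵀ ≈ [-6.1991, 5.1548]ᵀ
Result: (-6.1991, 5.1548)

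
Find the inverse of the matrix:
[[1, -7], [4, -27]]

For [[a,b],[c,d]], inverse = (1/det)·[[d,-b],[-c,a]]
det = (1)(-27) - (-7)(4) = -27 - -28 = 1
Inverse = [[-27, 7], [-4, 1]]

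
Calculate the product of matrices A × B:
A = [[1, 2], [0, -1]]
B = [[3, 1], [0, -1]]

Matrix multiplication:
C[0][0] = 1×3 + 2×0 = 3
C[0][1] = 1×1 + 2×-1 = -1
C[1][0] = 0×3 + -1×0 = 0
C[1][1] = 0×1 + -1×-1 = 1
Result: [[3, -1], [0, 1]]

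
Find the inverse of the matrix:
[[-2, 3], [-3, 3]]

For [[a,b],[c,d]], inverse = (1/det)·[[d,-b],[-c,a]]
det = (-2)(3) - (3)(-3) = -6 - -9 = 3
Inverse = (1/3)·[[3, -3], [3, -2]]
= [[1, -1], [1, -2/3]]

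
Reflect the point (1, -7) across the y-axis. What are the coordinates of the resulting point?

Reflection across y-axis: (1, -7) → (-1, -7)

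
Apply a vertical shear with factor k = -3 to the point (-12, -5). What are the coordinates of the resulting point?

Shear matrix for vertical shear with factor k = -3:
[[1, 0], [-3, 1]]
Result: (-12, -5) → (-12, 31)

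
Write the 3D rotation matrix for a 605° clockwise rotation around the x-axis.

Rotation matrix for clockwise 605° around x-axis:
A clockwise rotation by 605° is a counterclockwise rotation by -605°.
cos(-605°) = -0.4226, sin(-605°) = 0.9063
Result: [[1, 0, 0], [0, -0.4226, -0.9063], [0, 0.9063, -0.4226]]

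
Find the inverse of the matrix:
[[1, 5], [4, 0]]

For [[a,b],[c,d]], inverse = (1/det)·[[d,-b],[-c,a]]
det = (1)(0) - (5)(4) = 0 - 20 = -20
Inverse = (1/-20)·[[0, -5], [-4, 1]]
= [[0, 1/4], [1/5, -1/20]]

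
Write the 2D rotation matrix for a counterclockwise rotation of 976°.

Rotation matrix formula: [[cos θ, -sin θ], [sin θ, cos θ]]
For θ = 976°:
cos(976°) = -0.2419
sin(976°) = -0.9703
Result: [[-0.2419, 0.9703], [-0.9703, -0.2419]]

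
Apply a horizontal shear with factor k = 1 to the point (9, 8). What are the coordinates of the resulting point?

Shear matrix for horizontal shear with factor k = 1:
[[1, 1], [0, 1]]
Result: (9, 8) → (17, 8)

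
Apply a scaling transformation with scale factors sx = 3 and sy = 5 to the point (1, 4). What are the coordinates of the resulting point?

Scaling matrix:
[[3, 0], [0, 5]]
Result: (1 × 3, 4 × 5) = (3, 20)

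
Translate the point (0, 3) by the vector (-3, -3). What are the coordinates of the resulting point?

Translation by (-3, -3) (homogeneous matrix [[1, 0, -3], [0, 1, -3], [0, 0, 1]]):
x' = 0 + -3 = -3
y' = 3 + -3 = 0
Result: (-3, 0)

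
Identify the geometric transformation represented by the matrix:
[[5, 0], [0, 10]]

This matrix represents: non-uniform scaling by sx = 5, sy = 10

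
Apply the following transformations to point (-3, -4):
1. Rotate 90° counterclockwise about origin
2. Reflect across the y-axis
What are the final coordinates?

Step 1: Rotate 90° → (4, -3)
Step 2: Reflect across y-axis → (-4, -3)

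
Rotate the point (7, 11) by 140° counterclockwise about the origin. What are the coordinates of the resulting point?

Rotation matrix for 140°: [[cos 140°, -sin 140°], [sin 140°, cos 140°]] ≈ [[-0.766044, -0.642788], [0.642788, -0.766044]]
[[-0.766044, -0.642788], [0.642788, -0.766044]] × [7, 11]ᵀ ≈ [-12.4330, -3.9270]ᵀ
Result: (-12.4330, -3.9270)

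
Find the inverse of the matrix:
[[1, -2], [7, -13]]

For [[a,b],[c,d]], inverse = (1/det)·[[d,-b],[-c,a]]
det = (1)(-13) - (-2)(7) = -13 - -14 = 1
Inverse = [[-13, 2], [-7, 1]]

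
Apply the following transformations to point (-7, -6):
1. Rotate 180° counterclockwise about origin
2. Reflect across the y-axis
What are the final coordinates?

Step 1: Rotate 180° → (7, 6)
Step 2: Reflect across y-axis → (-7, 6)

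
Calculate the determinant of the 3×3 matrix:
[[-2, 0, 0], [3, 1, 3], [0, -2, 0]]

Expansion along first row:
det = -2·det([[1,3],[-2,0]]) - 0·det([[3,3],[0,0]]) + 0·det([[3,1],[0,-2]])
    = -2·(1·0 - 3·-2) - 0·(3·0 - 3·0) + 0·(3·-2 - 1·0)
    = -2·6 - 0·0 + 0·-6
    = -12 + 0 + 0 = -12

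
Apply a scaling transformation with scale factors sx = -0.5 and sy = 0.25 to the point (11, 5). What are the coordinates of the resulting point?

Scaling matrix:
[[-0.50, 0], [0, 0.25]]
Result: (11 × -0.5, 5 × 0.25) = (-5.5, 1.25)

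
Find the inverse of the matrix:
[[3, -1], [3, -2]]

For [[a,b],[c,d]], inverse = (1/det)·[[d,-b],[-c,a]]
det = (3)(-2) - (-1)(3) = -6 - -3 = -3
Inverse = (1/-3)·[[-2, 1], [-3, 3]]
= [[2/3, -1/3], [1, -1]]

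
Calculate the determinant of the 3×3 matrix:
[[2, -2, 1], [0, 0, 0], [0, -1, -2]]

Expansion along first row:
det = 2·det([[0,0],[-1,-2]]) - -2·det([[0,0],[0,-2]]) + 1·det([[0,0],[0,-1]])
    = 2·(0·-2 - 0·-1) - -2·(0·-2 - 0·0) + 1·(0·-1 - 0·0)
    = 2·0 - -2·0 + 1·0
    = 0 + 0 + 0 = 0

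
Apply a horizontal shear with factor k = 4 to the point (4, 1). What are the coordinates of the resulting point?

Shear matrix for horizontal shear with factor k = 4:
[[1, 4], [0, 1]]
Result: (4, 1) → (8, 1)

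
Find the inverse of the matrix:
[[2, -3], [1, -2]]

For [[a,b],[c,d]], inverse = (1/det)·[[d,-b],[-c,a]]
det = (2)(-2) - (-3)(1) = -4 - -3 = -1
Inverse = (1/-1)·[[-2, 3], [-1, 2]]
= [[2, -3], [1, -2]]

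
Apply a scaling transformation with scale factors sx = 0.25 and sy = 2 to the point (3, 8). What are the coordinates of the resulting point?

Scaling matrix:
[[0.25, 0], [0, 2]]
Result: (3 × 0.25, 8 × 2) = (0.75, 16)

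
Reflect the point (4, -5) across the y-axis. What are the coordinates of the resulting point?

Reflection across y-axis: (4, -5) → (-4, -5)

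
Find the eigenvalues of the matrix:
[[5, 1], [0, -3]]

Characteristic equation: det(A - λI) = 0
λ² - (trace)λ + (det) = 0
trace = 5 + -3 = 2, det = (5)(-3) - (1)(0) = -15
λ² - (2)λ + (-15) = 0
λ = (2 ± √((2)² - 4·(-15))) / 2 = (2 ± √64) / 2
Solving: λ = -3, 5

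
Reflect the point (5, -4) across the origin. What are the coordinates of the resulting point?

Reflection across origin: (5, -4) → (-5, 4)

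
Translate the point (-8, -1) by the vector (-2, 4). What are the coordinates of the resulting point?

Translation by (-2, 4) (homogeneous matrix [[1, 0, -2], [0, 1, 4], [0, 0, 1]]):
x' = -8 + -2 = -10
y' = -1 + 4 = 3
Result: (-10, 3)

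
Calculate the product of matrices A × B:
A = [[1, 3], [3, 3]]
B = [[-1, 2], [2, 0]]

Matrix multiplication:
C[0][0] = 1×-1 + 3×2 = 5
C[0][1] = 1×2 + 3×0 = 2
C[1][0] = 3×-1 + 3×2 = 3
C[1][1] = 3×2 + 3×0 = 6
Result: [[5, 2], [3, 6]]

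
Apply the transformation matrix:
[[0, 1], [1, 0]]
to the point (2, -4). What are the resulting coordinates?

Matrix multiplication:
[[0, 1], [1, 0]] × [2, -4]ᵀ
= [(0)(2) + (1)(-4), (1)(2) + (0)(-4)]ᵀ
= [-4, 2]ᵀ
Result: (-4, 2)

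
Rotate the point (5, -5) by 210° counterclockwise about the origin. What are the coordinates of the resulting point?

Rotation matrix for 210°: [[cos 210°, -sin 210°], [sin 210°, cos 210°]] ≈ [[-0.866025, 0.500000], [-0.500000, -0.866025]]
[[-0.866025, 0.500000], [-0.500000, -0.866025]] × [5, -5]ᵀ ≈ [-6.8301, 1.8301]ᵀ
Result: (-6.8301, 1.8301)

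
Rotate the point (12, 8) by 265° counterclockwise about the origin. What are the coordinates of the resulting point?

Rotation matrix for 265°: [[cos 265°, -sin 265°], [sin 265°, cos 265°]] ≈ [[-0.087156, 0.996195], [-0.996195, -0.087156]]
[[-0.087156, 0.996195], [-0.996195, -0.087156]] × [12, 8]ᵀ ≈ [6.9237, -12.6516]ᵀ
Result: (6.9237, -12.6516)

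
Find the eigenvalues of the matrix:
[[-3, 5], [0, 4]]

Characteristic equation: det(A - λI) = 0
λ² - (trace)λ + (det) = 0
trace = -3 + 4 = 1, det = (-3)(4) - (5)(0) = -12
λ² - (1)λ + (-12) = 0
λ = (1 ± √((1)² - 4·(-12))) / 2 = (1 ± √49) / 2
Solving: λ = -3, 4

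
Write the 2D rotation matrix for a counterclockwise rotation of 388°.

Rotation matrix formula: [[cos θ, -sin θ], [sin θ, cos θ]]
For θ = 388°:
cos(388°) = 0.8829
sin(388°) = 0.4695
Result: [[0.8829, -0.4695], [0.4695, 0.8829]]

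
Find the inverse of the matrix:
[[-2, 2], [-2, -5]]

For [[a,b],[c,d]], inverse = (1/det)·[[d,-b],[-c,a]]
det = (-2)(-5) - (2)(-2) = 10 - -4 = 14
Inverse = (1/14)·[[-5, -2], [2, -2]]
= [[-5/14, -1/7], [1/7, -1/7]]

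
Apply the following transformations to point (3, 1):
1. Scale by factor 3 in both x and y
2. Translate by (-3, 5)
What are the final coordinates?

Step 1: Scale (3, 1) by 3 → (9, 3)
Step 2: Translate by (-3, 5) → (6, 8)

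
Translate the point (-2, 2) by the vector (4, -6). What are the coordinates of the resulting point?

Translation by (4, -6) (homogeneous matrix [[1, 0, 4], [0, 1, -6], [0, 0, 1]]):
x' = -2 + 4 = 2
y' = 2 + -6 = -4
Result: (2, -4)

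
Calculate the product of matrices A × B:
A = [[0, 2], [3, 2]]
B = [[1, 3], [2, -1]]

Matrix multiplication:
C[0][0] = 0×1 + 2×2 = 4
C[0][1] = 0×3 + 2×-1 = -2
C[1][0] = 3×1 + 2×2 = 7
C[1][1] = 3×3 + 2×-1 = 7
Result: [[4, -2], [7, 7]]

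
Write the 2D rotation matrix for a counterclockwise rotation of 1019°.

Rotation matrix formula: [[cos θ, -sin θ], [sin θ, cos θ]]
For θ = 1019°:
cos(1019°) = 0.4848
sin(1019°) = -0.8746
Result: [[0.4848, 0.8746], [-0.8746, 0.4848]]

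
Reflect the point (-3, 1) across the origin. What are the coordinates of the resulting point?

Reflection across origin: (-3, 1) → (3, -1)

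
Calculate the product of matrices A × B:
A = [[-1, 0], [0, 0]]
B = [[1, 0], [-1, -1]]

Matrix multiplication:
C[0][0] = -1×1 + 0×-1 = -1
C[0][1] = -1×0 + 0×-1 = 0
C[1][0] = 0×1 + 0×-1 = 0
C[1][1] = 0×0 + 0×-1 = 0
Result: [[-1, 0], [0, 0]]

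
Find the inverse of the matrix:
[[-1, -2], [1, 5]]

For [[a,b],[c,d]], inverse = (1/det)·[[d,-b],[-c,a]]
det = (-1)(5) - (-2)(1) = -5 - -2 = -3
Inverse = (1/-3)·[[5, 2], [-1, -1]]
= [[-5/3, -2/3], [1/3, 1/3]]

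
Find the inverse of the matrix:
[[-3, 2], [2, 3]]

For [[a,b],[c,d]], inverse = (1/det)·[[d,-b],[-c,a]]
det = (-3)(3) - (2)(2) = -9 - 4 = -13
Inverse = (1/-13)·[[3, -2], [-2, -3]]
= [[-3/13, 2/13], [2/13, 3/13]]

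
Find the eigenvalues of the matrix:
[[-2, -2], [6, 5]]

Characteristic equation: det(A - λI) = 0
λ² - (trace)λ + (det) = 0
trace = -2 + 5 = 3, det = (-2)(5) - (-2)(6) = 2
λ² - (3)λ + (2) = 0
λ = (3 ± √((3)² - 4·(2))) / 2 = (3 ± √1) / 2
Solving: λ = 1, 2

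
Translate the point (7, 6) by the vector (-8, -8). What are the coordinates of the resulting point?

Translation by (-8, -8) (homogeneous matrix [[1, 0, -8], [0, 1, -8], [0, 0, 1]]):
x' = 7 + -8 = -1
y' = 6 + -8 = -2
Result: (-1, -2)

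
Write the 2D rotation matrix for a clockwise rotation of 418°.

Rotation matrix formula: [[cos θ, -sin θ], [sin θ, cos θ]]
A clockwise rotation by 418° is equivalent to a counterclockwise rotation by -418°.
For θ = -418°:
cos(-418°) = 0.5299
sin(-418°) = -0.8480
Result: [[0.5299, 0.8480], [-0.8480, 0.5299]]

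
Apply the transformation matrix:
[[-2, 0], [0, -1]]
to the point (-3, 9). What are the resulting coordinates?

Matrix multiplication:
[[-2, 0], [0, -1]] × [-3, 9]ᵀ
= [(-2)(-3) + (0)(9), (0)(-3) + (-1)(9)]ᵀ
= [6, -9]ᵀ
Result: (6, -9)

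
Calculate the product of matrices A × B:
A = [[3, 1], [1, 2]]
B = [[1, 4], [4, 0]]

Matrix multiplication:
C[0][0] = 3×1 + 1×4 = 7
C[0][1] = 3×4 + 1×0 = 12
C[1][0] = 1×1 + 2×4 = 9
C[1][1] = 1×4 + 2×0 = 4
Result: [[7, 12], [9, 4]]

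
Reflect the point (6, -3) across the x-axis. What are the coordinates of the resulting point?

Reflection across x-axis: (6, -3) → (6, 3)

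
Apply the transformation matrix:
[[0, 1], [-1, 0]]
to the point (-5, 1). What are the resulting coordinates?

Matrix multiplication:
[[0, 1], [-1, 0]] × [-5, 1]ᵀ
= [(0)(-5) + (1)(1), (-1)(-5) + (0)(1)]ᵀ
= [1, 5]ᵀ
Result: (1, 5)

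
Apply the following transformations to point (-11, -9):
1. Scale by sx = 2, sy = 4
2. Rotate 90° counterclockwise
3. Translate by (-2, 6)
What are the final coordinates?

Step 1: Scale → (-22, -36)
Step 2: Rotate 90° → (36, -22)
Step 3: Translate → (34, -16)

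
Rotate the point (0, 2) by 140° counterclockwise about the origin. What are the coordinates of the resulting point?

Rotation matrix for 140°: [[cos 140°, -sin 140°], [sin 140°, cos 140°]] ≈ [[-0.766044, -0.642788], [0.642788, -0.766044]]
[[-0.766044, -0.642788], [0.642788, -0.766044]] × [0, 2]ᵀ ≈ [-1.2856, -1.5321]ᵀ
Result: (-1.2856, -1.5321)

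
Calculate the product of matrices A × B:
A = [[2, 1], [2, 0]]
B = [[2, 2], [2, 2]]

Matrix multiplication:
C[0][0] = 2×2 + 1×2 = 6
C[0][1] = 2×2 + 1×2 = 6
C[1][0] = 2×2 + 0×2 = 4
C[1][1] = 2×2 + 0×2 = 4
Result: [[6, 6], [4, 4]]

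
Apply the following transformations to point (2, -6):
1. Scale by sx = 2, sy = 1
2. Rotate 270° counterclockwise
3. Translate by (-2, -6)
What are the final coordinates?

Step 1: Scale → (4, -6)
Step 2: Rotate 270° → (-6, -4)
Step 3: Translate → (-8, -10)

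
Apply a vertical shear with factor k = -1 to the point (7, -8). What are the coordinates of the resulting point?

Shear matrix for vertical shear with factor k = -1:
[[1, 0], [-1, 1]]
Result: (7, -8) → (7, -15)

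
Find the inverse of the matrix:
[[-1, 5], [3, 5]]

For [[a,b],[c,d]], inverse = (1/det)·[[d,-b],[-c,a]]
det = (-1)(5) - (5)(3) = -5 - 15 = -20
Inverse = (1/-20)·[[5, -5], [-3, -1]]
= [[-1/4, 1/4], [3/20, 1/20]]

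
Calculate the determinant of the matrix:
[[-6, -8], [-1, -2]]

For a 2×2 matrix [[a, b], [c, d]], det = ad - bc
det = (-6)(-2) - (-8)(-1) = 12 - 8 = 4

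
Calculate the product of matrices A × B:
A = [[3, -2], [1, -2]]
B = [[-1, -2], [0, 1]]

Matrix multiplication:
C[0][0] = 3×-1 + -2×0 = -3
C[0][1] = 3×-2 + -2×1 = -8
C[1][0] = 1×-1 + -2×0 = -1
C[1][1] = 1×-2 + -2×1 = -4
Result: [[-3, -8], [-1, -4]]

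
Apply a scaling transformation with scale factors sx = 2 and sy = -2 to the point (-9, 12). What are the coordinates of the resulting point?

Scaling matrix:
[[2, 0], [0, -2]]
Result: (-9 × 2, 12 × -2) = (-18, -24)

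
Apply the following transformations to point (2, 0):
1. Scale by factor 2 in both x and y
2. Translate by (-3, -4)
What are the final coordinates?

Step 1: Scale (2, 0) by 2 → (4, 0)
Step 2: Translate by (-3, -4) → (1, -4)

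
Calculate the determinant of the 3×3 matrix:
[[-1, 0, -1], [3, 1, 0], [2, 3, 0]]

Expansion along first row:
det = -1·det([[1,0],[3,0]]) - 0·det([[3,0],[2,0]]) + -1·det([[3,1],[2,3]])
    = -1·(1·0 - 0·3) - 0·(3·0 - 0·2) + -1·(3·3 - 1·2)
    = -1·0 - 0·0 + -1·7
    = 0 + 0 + -7 = -7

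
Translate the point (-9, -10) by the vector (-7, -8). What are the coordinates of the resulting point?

Translation by (-7, -8) (homogeneous matrix [[1, 0, -7], [0, 1, -8], [0, 0, 1]]):
x' = -9 + -7 = -16
y' = -10 + -8 = -18
Result: (-16, -18)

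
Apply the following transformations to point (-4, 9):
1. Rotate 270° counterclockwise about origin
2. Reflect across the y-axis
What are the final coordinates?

Step 1: Rotate 270° → (9, 4)
Step 2: Reflect across y-axis → (-9, 4)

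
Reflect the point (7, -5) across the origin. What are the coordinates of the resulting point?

Reflection across origin: (7, -5) → (-7, 5)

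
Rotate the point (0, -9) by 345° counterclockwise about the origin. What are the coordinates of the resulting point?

Rotation matrix for 345°: [[cos 345°, -sin 345°], [sin 345°, cos 345°]] ≈ [[0.965926, 0.258819], [-0.258819, 0.965926]]
[[0.965926, 0.258819], [-0.258819, 0.965926]] × [0, -9]ᵀ ≈ [-2.3294, -8.6933]ᵀ
Result: (-2.3294, -8.6933)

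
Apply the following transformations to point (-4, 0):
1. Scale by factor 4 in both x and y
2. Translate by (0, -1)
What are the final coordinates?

Step 1: Scale (-4, 0) by 4 → (-16, 0)
Step 2: Translate by (0, -1) → (-16, -1)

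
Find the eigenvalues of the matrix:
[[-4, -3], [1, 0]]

Characteristic equation: det(A - λI) = 0
λ² - (trace)λ + (det) = 0
trace = -4 + 0 = -4, det = (-4)(0) - (-3)(1) = 3
λ² - (-4)λ + (3) = 0
λ = (-4 ± √((-4)² - 4·(3))) / 2 = (-4 ± √4) / 2
Solving: λ = -3, -1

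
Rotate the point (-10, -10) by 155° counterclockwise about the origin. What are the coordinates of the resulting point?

Rotation matrix for 155°: [[cos 155°, -sin 155°], [sin 155°, cos 155°]] ≈ [[-0.906308, -0.422618], [0.422618, -0.906308]]
[[-0.906308, -0.422618], [0.422618, -0.906308]] × [-10, -10]ᵀ ≈ [13.2893, 4.8369]ᵀ
Result: (13.2893, 4.8369)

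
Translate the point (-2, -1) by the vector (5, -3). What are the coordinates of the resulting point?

Translation by (5, -3) (homogeneous matrix [[1, 0, 5], [0, 1, -3], [0, 0, 1]]):
x' = -2 + 5 = 3
y' = -1 + -3 = -4
Result: (3, -4)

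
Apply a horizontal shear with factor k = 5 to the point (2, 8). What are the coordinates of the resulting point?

Shear matrix for horizontal shear with factor k = 5:
[[1, 5], [0, 1]]
Result: (2, 8) → (42, 8)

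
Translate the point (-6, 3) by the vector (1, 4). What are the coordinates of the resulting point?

Translation by (1, 4) (homogeneous matrix [[1, 0, 1], [0, 1, 4], [0, 0, 1]]):
x' = -6 + 1 = -5
y' = 3 + 4 = 7
Result: (-5, 7)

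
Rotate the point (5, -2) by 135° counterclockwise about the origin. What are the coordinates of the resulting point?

Rotation matrix for 135°: [[cos 135°, -sin 135°], [sin 135°, cos 135°]] ≈ [[-0.707107, -0.707107], [0.707107, -0.707107]]
[[-0.707107, -0.707107], [0.707107, -0.707107]] × [5, -2]ᵀ ≈ [-2.1213, 4.9497]ᵀ
Result: (-2.1213, 4.9497)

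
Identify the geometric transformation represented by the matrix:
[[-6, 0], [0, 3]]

This matrix represents: non-uniform scaling by sx = -6, sy = 3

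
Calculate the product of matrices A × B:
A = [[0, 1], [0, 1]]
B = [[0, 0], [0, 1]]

Matrix multiplication:
C[0][0] = 0×0 + 1×0 = 0
C[0][1] = 0×0 + 1×1 = 1
C[1][0] = 0×0 + 1×0 = 0
C[1][1] = 0×0 + 1×1 = 1
Result: [[0, 1], [0, 1]]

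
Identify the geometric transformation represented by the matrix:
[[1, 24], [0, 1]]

This matrix represents: horizontal shear with factor 24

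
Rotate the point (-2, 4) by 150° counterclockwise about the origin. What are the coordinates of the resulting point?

Rotation matrix for 150°: [[cos 150°, -sin 150°], [sin 150°, cos 150°]] ≈ [[-0.866025, -0.500000], [0.500000, -0.866025]]
[[-0.866025, -0.500000], [0.500000, -0.866025]] × [-2, 4]ᵀ ≈ [-0.2679, -4.4641]ᵀ
Result: (-0.2679, -4.4641)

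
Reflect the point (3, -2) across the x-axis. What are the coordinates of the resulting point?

Reflection across x-axis: (3, -2) → (3, 2)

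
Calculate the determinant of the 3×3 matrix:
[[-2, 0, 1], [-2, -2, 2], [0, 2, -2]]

Expansion along first row:
det = -2·det([[-2,2],[2,-2]]) - 0·det([[-2,2],[0,-2]]) + 1·det([[-2,-2],[0,2]])
    = -2·(-2·-2 - 2·2) - 0·(-2·-2 - 2·0) + 1·(-2·2 - -2·0)
    = -2·0 - 0·4 + 1·-4
    = 0 + 0 + -4 = -4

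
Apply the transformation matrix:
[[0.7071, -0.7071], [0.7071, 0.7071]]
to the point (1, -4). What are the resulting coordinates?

Matrix multiplication:
[[0.7071, -0.7071], [0.7071, 0.7071]] × [1, -4]ᵀ
= [(0.7071)(1) + (-0.7071)(-4), (0.7071)(1) + (0.7071)(-4)]ᵀ
= [3.5355, -2.1213]ᵀ
Result: (3.5355, -2.1213)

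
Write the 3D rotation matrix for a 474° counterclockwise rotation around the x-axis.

Rotation matrix for counterclockwise 474° around x-axis:
cos(474°) = -0.4067, sin(474°) = 0.9135
Result: [[1, 0, 0], [0, -0.4067, -0.9135], [0, 0.9135, -0.4067]]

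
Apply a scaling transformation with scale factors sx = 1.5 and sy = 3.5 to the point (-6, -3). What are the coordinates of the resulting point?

Scaling matrix:
[[1.50, 0], [0, 3.50]]
Result: (-6 × 1.5, -3 × 3.5) = (-9, -10.5)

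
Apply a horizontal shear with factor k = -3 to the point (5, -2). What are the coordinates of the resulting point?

Shear matrix for horizontal shear with factor k = -3:
[[1, -3], [0, 1]]
Result: (5, -2) → (11, -2)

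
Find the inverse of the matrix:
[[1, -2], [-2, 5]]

For [[a,b],[c,d]], inverse = (1/det)·[[d,-b],[-c,a]]
det = (1)(5) - (-2)(-2) = 5 - 4 = 1
Inverse = [[5, 2], [2, 1]]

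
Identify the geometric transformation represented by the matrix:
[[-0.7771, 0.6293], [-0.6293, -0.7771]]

This matrix represents: rotation by 219° counterclockwise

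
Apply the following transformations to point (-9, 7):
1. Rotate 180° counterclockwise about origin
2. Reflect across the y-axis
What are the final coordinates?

Step 1: Rotate 180° → (9, -7)
Step 2: Reflect across y-axis → (-9, -7)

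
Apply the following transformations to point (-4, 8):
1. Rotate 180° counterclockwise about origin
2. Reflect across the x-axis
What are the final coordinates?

Step 1: Rotate 180° → (4, -8)
Step 2: Reflect across x-axis → (4, 8)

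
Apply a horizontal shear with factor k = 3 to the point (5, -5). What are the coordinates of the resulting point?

Shear matrix for horizontal shear with factor k = 3:
[[1, 3], [0, 1]]
Result: (5, -5) → (-10, -5)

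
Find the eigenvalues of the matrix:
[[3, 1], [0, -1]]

Characteristic equation: det(A - λI) = 0
λ² - (trace)λ + (det) = 0
trace = 3 + -1 = 2, det = (3)(-1) - (1)(0) = -3
λ² - (2)λ + (-3) = 0
λ = (2 ± √((2)² - 4·(-3))) / 2 = (2 ± √16) / 2
Solving: λ = -1, 3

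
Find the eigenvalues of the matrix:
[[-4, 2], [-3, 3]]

Characteristic equation: det(A - λI) = 0
λ² - (trace)λ + (det) = 0
trace = -4 + 3 = -1, det = (-4)(3) - (2)(-3) = -6
λ² - (-1)λ + (-6) = 0
λ = (-1 ± √((-1)² - 4·(-6))) / 2 = (-1 ± √25) / 2
Solving: λ = -3, 2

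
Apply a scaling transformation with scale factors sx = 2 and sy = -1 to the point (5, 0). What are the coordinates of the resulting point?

Scaling matrix:
[[2, 0], [0, -1]]
Result: (5 × 2, 0 × -1) = (10, 0)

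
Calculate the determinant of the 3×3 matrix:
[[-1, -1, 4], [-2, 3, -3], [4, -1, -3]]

Expansion along first row:
det = -1·det([[3,-3],[-1,-3]]) - -1·det([[-2,-3],[4,-3]]) + 4·det([[-2,3],[4,-1]])
    = -1·(3·-3 - -3·-1) - -1·(-2·-3 - -3·4) + 4·(-2·-1 - 3·4)
    = -1·-12 - -1·18 + 4·-10
    = 12 + 18 + -40 = -10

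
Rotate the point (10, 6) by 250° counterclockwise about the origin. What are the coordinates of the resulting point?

Rotation matrix for 250°: [[cos 250°, -sin 250°], [sin 250°, cos 250°]] ≈ [[-0.342020, 0.939693], [-0.939693, -0.342020]]
[[-0.342020, 0.939693], [-0.939693, -0.342020]] × [10, 6]ᵀ ≈ [2.2180, -11.4490]ᵀ
Result: (2.2180, -11.4490)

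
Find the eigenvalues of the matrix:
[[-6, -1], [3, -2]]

Characteristic equation: det(A - λI) = 0
λ² - (trace)λ + (det) = 0
trace = -6 + -2 = -8, det = (-6)(-2) - (-1)(3) = 15
λ² - (-8)λ + (15) = 0
λ = (-8 ± √((-8)² - 4·(15))) / 2 = (-8 ± √4) / 2
Solving: λ = -5, -3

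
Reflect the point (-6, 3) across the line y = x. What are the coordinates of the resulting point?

Reflection across line y = x: (-6, 3) → (3, -6)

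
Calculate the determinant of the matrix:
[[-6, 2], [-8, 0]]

For a 2×2 matrix [[a, b], [c, d]], det = ad - bc
det = (-6)(0) - (2)(-8) = 0 - -16 = 16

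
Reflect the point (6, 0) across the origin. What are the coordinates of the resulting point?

Reflection across origin: (6, 0) → (-6, 0)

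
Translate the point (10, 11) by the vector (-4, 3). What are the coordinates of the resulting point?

Translation by (-4, 3) (homogeneous matrix [[1, 0, -4], [0, 1, 3], [0, 0, 1]]):
x' = 10 + -4 = 6
y' = 11 + 3 = 14
Result: (6, 14)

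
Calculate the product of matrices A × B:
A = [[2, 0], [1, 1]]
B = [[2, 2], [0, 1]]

Matrix multiplication:
C[0][0] = 2×2 + 0×0 = 4
C[0][1] = 2×2 + 0×1 = 4
C[1][0] = 1×2 + 1×0 = 2
C[1][1] = 1×2 + 1×1 = 3
Result: [[4, 4], [2, 3]]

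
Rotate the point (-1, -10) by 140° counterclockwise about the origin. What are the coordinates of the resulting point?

Rotation matrix for 140°: [[cos 140°, -sin 140°], [sin 140°, cos 140°]] ≈ [[-0.766044, -0.642788], [0.642788, -0.766044]]
[[-0.766044, -0.642788], [0.642788, -0.766044]] × [-1, -10]ᵀ ≈ [7.1939, 7.0177]ᵀ
Result: (7.1939, 7.0177)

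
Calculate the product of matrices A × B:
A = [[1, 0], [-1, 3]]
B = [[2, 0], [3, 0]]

Matrix multiplication:
C[0][0] = 1×2 + 0×3 = 2
C[0][1] = 1×0 + 0×0 = 0
C[1][0] = -1×2 + 3×3 = 7
C[1][1] = -1×0 + 3×0 = 0
Result: [[2, 0], [7, 0]]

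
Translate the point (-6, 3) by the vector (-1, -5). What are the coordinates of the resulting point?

Translation by (-1, -5) (homogeneous matrix [[1, 0, -1], [0, 1, -5], [0, 0, 1]]):
x' = -6 + -1 = -7
y' = 3 + -5 = -2
Result: (-7, -2)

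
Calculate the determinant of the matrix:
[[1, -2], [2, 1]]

For a 2×2 matrix [[a, b], [c, d]], det = ad - bc
det = (1)(1) - (-2)(2) = 1 - -4 = 5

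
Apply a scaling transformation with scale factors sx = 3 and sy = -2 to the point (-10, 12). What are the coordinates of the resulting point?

Scaling matrix:
[[3, 0], [0, -2]]
Result: (-10 × 3, 12 × -2) = (-30, -24)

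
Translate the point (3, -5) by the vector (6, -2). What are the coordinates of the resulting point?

Translation by (6, -2) (homogeneous matrix [[1, 0, 6], [0, 1, -2], [0, 0, 1]]):
x' = 3 + 6 = 9
y' = -5 + -2 = -7
Result: (9, -7)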